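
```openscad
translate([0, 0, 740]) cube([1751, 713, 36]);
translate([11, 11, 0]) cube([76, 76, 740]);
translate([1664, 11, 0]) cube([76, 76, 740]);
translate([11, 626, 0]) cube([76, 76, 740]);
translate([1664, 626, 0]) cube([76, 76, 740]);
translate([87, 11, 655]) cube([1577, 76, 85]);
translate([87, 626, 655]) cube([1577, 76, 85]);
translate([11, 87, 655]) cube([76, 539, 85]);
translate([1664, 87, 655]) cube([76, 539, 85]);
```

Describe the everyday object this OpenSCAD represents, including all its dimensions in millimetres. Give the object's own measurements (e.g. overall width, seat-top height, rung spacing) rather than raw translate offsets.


A rectangular dining table. The top is 1751×713×36 mm with its upper surface at z = 776 mm. It stands on four 76×76 mm square legs, each inset 11 mm from the nearest pair of top edges, running from the floor to the underside of the top. Four apron rails, 76 mm thick and 85 mm tall, run between adjacent legs with their top edges flush with the underside of the top and their outer faces flush with the legs' outer faces.


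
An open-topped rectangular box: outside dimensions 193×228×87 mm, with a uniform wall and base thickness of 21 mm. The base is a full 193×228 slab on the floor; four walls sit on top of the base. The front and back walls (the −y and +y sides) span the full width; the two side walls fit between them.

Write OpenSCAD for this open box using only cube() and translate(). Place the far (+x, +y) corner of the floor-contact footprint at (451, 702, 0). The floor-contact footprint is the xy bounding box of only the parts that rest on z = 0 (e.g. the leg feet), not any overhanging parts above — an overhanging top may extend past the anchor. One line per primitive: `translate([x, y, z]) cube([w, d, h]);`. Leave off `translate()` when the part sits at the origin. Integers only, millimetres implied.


translate([258, 474, 0]) cube([193, 228, 21]);
translate([258, 474, 21]) cube([193, 21, 66]);
translate([258, 681, 21]) cube([193, 21, 66]);
translate([258, 495, 21]) cube([21, 186, 66]);
translate([430, 495, 21]) cube([21, 186, 66]);


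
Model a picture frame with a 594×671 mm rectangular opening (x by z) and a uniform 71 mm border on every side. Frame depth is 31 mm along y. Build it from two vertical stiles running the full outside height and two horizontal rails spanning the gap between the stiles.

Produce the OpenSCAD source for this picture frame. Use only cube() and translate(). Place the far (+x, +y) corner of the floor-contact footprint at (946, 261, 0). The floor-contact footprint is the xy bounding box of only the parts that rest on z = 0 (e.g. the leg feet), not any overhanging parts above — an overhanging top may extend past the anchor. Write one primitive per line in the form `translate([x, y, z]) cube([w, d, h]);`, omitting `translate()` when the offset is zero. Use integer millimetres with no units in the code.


translate([210, 230, 0]) cube([71, 31, 813]);
translate([875, 230, 0]) cube([71, 31, 813]);
translate([281, 230, 0]) cube([594, 31, 71]);
translate([281, 230, 742]) cube([594, 31, 71]);


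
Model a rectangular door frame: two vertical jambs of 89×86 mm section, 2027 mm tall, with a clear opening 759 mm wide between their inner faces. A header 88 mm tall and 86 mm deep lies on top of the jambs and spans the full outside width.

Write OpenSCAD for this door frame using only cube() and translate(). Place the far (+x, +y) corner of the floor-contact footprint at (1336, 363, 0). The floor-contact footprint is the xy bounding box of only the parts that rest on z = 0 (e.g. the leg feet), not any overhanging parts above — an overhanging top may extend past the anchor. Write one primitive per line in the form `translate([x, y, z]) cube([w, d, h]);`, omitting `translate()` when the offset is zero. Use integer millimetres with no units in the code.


translate([399, 277, 0]) cube([89, 86, 2027]);
translate([1247, 277, 0]) cube([89, 86, 2027]);
translate([399, 277, 2027]) cube([937, 86, 88]);


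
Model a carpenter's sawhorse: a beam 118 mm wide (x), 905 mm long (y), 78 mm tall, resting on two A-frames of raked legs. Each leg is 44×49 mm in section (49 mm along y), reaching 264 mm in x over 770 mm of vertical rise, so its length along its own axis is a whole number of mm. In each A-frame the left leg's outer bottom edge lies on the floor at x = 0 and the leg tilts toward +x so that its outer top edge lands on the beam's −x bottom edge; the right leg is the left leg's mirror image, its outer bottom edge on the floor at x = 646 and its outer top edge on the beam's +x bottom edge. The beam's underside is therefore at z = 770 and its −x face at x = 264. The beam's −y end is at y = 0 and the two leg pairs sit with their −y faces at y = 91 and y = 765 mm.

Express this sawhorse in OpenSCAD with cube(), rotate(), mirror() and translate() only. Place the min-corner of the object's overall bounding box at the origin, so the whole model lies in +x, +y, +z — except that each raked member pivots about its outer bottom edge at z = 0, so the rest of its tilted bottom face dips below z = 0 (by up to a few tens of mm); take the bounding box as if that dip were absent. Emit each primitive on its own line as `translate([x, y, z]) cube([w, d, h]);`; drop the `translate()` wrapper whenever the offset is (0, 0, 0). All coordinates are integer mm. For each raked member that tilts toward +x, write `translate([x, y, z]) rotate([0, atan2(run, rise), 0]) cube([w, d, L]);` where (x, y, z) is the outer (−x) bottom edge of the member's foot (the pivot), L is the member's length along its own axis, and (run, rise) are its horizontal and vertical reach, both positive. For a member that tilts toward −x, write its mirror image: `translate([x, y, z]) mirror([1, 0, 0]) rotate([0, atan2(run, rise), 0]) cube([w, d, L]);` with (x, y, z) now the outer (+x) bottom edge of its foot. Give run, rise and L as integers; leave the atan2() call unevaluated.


translate([264, 0, 770]) cube([118, 905, 78]);
translate([0, 91, 0]) rotate([0, atan2(264, 770), 0]) cube([44, 49, 814]);
translate([646, 91, 0]) mirror([1, 0, 0]) rotate([0, atan2(264, 770), 0]) cube([44, 49, 814]);
translate([0, 765, 0]) rotate([0, atan2(264, 770), 0]) cube([44, 49, 814]);
translate([646, 765, 0]) mirror([1, 0, 0]) rotate([0, atan2(264, 770), 0]) cube([44, 49, 814]);


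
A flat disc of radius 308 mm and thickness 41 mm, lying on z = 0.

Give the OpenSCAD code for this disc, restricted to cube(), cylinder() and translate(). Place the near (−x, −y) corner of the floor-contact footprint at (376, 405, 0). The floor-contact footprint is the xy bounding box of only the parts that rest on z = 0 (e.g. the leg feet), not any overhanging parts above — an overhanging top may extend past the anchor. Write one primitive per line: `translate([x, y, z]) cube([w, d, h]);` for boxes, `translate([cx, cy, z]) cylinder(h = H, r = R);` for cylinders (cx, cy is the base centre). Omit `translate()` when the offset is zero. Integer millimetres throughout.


translate([684, 713, 0]) cylinder(h = 41, r = 308);


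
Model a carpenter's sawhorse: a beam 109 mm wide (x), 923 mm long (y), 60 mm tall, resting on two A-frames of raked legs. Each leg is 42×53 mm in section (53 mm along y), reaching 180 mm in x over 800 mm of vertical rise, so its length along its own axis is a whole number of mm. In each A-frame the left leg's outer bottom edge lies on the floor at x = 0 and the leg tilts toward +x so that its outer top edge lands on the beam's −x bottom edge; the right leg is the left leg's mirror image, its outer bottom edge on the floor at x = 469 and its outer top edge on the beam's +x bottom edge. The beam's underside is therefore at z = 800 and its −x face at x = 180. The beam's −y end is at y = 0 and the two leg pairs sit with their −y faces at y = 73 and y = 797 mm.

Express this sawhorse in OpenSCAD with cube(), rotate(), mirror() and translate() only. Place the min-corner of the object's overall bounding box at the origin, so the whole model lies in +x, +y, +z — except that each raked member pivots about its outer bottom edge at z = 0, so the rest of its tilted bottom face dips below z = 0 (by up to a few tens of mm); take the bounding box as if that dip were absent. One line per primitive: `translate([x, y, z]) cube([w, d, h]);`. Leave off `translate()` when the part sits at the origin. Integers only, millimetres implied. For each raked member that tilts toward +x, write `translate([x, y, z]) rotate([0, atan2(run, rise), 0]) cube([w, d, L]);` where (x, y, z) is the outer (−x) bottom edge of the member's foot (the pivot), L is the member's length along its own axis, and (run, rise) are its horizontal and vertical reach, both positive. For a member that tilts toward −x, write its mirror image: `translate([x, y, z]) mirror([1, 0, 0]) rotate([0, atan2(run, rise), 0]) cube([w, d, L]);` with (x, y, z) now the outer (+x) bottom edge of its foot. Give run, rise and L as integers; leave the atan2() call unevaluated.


translate([180, 0, 800]) cube([109, 923, 60]);
translate([0, 73, 0]) rotate([0, atan2(180, 800), 0]) cube([42, 53, 820]);
translate([469, 73, 0]) mirror([1, 0, 0]) rotate([0, atan2(180, 800), 0]) cube([42, 53, 820]);
translate([0, 797, 0]) rotate([0, atan2(180, 800), 0]) cube([42, 53, 820]);
translate([469, 797, 0]) mirror([1, 0, 0]) rotate([0, atan2(180, 800), 0]) cube([42, 53, 820]);


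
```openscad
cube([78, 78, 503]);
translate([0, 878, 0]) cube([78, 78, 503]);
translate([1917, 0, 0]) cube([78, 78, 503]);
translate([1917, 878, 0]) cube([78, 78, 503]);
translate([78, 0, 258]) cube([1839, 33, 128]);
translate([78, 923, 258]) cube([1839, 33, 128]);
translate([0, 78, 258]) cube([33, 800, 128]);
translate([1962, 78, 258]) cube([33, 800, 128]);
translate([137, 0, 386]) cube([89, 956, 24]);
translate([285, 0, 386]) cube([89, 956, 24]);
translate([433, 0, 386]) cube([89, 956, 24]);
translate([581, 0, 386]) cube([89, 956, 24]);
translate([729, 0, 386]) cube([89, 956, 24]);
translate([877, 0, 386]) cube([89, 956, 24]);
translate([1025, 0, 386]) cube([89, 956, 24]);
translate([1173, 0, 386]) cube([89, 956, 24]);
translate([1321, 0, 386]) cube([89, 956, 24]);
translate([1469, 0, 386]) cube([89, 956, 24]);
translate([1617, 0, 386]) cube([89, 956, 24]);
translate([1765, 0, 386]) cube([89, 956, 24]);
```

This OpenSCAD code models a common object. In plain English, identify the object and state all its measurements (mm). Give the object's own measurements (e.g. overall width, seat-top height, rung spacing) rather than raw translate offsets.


A bed frame 1995 mm long (x) by 956 mm wide (y). Four 78×78 mm corner posts, 503 mm tall, at the corners of the footprint. Four rails of 33 mm thickness and 128 mm height run between adjacent posts with their undersides at z = 258 mm, their outer faces flush with the outside of the frame (the two x-running rails run between the posts' inner faces; the two y-running rails run between the posts' inner faces). 12 slats, each 89 mm wide (x) and 24 mm thick, lie across the top of the two x-running rails, running the full 956 mm width of the frame in y; along x they sit between the end posts with a 59 mm gap after the −x posts and between neighbouring slats, leaving 63 mm before the +x posts.


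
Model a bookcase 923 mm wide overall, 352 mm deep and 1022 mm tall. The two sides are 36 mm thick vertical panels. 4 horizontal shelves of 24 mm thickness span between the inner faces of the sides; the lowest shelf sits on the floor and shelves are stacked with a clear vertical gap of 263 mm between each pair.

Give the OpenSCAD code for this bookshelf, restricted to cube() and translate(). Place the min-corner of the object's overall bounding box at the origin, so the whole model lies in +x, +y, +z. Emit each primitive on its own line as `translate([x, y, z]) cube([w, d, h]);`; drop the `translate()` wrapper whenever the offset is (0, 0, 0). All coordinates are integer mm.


cube([36, 352, 1022]);
translate([887, 0, 0]) cube([36, 352, 1022]);
translate([36, 0, 0]) cube([851, 352, 24]);
translate([36, 0, 287]) cube([851, 352, 24]);
translate([36, 0, 574]) cube([851, 352, 24]);
translate([36, 0, 861]) cube([851, 352, 24]);


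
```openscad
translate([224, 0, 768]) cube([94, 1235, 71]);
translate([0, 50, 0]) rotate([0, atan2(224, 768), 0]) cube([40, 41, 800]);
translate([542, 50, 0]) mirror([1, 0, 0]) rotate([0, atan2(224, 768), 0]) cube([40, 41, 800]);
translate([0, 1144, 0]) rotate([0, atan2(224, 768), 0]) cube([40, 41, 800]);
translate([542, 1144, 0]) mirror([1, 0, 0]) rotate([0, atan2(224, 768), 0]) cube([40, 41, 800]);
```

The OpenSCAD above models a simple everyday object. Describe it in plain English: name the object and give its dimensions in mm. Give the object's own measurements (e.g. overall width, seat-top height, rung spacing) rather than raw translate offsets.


A sawhorse. A 94×1235×71 mm beam (x, y, z) sits on two A-frame leg pairs. Each pair is two raked legs of 40×41 mm section (41 mm along y) splaying symmetrically in x. Each leg rises 768 mm vertically over 224 mm of horizontal reach and is 800 mm long along its own axis. Every leg's outer bottom edge rests on the floor and its outer top edge meets a bottom edge of the beam — the left legs (tilting toward +x) meet the beam's −x bottom edge, the right legs (their mirror images, tilting toward −x) meet its +x bottom edge — so the leg tops tuck under the beam, the beam's underside is 768 mm above the floor, and the feet are 542 mm apart outside-to-outside with the beam centred between them. The two leg pairs are set in 50 mm from either end of the beam.


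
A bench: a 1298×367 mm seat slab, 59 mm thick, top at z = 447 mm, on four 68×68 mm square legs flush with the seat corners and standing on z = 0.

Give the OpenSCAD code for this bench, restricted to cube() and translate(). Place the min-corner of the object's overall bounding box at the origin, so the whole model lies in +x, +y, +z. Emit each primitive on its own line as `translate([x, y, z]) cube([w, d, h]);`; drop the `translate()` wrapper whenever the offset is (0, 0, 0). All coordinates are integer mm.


// leg_h = 447 − 59 = 388
translate([0, 0, 388]) cube([1298, 367, 59]);
cube([68, 68, 388]);
translate([0, 299, 0]) cube([68, 68, 388]);
translate([1230, 0, 0]) cube([68, 68, 388]);
translate([1230, 299, 0]) cube([68, 68, 388]);


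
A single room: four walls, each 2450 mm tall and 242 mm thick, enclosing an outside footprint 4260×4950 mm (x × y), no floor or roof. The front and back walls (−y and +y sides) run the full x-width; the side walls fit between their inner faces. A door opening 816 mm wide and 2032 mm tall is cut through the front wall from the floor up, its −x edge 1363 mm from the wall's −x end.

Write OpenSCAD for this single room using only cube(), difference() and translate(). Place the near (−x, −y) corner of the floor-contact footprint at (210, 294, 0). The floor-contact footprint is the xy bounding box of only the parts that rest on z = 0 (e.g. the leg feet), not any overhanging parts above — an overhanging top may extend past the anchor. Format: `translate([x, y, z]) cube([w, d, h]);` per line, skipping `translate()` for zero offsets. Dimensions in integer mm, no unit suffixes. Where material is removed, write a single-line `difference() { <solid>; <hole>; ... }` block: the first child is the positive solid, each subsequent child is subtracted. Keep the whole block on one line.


difference() { translate([210, 294, 0]) cube([4260, 242, 2450]); translate([1573, 294, 0]) cube([816, 242, 2032]); }
translate([210, 5002, 0]) cube([4260, 242, 2450]);
translate([210, 536, 0]) cube([242, 4466, 2450]);
translate([4228, 536, 0]) cube([242, 4466, 2450]);


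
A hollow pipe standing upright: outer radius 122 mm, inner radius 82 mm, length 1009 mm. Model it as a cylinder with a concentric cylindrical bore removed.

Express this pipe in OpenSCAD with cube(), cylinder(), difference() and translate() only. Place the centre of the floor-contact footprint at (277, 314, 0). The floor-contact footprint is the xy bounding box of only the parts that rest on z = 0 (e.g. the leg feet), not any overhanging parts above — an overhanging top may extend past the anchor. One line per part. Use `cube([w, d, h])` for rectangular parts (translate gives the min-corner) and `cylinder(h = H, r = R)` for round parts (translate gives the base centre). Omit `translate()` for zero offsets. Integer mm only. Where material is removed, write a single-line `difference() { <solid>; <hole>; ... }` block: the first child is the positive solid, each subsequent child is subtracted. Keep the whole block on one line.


difference() { translate([277, 314, 0]) cylinder(h = 1009, r = 122); translate([277, 314, 0]) cylinder(h = 1009, r = 82); }


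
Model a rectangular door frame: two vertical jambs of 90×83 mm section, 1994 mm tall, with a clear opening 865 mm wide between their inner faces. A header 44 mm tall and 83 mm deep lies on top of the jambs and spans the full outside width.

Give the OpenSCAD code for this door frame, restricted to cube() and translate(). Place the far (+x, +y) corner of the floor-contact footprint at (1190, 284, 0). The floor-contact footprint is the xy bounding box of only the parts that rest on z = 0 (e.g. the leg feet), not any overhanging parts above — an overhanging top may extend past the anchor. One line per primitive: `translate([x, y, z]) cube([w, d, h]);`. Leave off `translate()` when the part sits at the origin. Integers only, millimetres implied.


translate([145, 201, 0]) cube([90, 83, 1994]);
translate([1100, 201, 0]) cube([90, 83, 1994]);
translate([145, 201, 1994]) cube([1045, 83, 44]);


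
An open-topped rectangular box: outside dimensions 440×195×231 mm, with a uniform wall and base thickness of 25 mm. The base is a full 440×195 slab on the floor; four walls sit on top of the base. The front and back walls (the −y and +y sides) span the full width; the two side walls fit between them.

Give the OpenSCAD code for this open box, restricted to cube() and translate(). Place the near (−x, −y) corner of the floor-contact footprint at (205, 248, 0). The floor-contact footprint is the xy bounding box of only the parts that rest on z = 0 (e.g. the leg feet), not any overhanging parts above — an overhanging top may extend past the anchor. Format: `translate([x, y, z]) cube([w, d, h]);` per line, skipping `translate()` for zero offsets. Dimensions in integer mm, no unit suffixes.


translate([205, 248, 0]) cube([440, 195, 25]);
translate([205, 248, 25]) cube([440, 25, 206]);
translate([205, 418, 25]) cube([440, 25, 206]);
translate([205, 273, 25]) cube([25, 145, 206]);
translate([620, 273, 25]) cube([25, 145, 206]);


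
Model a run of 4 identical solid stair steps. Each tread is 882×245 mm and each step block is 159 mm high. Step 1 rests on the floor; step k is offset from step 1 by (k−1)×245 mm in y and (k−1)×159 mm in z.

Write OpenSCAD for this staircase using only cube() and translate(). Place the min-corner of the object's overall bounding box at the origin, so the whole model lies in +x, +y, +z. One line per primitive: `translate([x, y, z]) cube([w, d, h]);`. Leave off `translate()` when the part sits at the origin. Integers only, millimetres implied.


cube([882, 245, 159]);
translate([0, 245, 159]) cube([882, 245, 159]);
translate([0, 490, 318]) cube([882, 245, 159]);
translate([0, 735, 477]) cube([882, 245, 159]);


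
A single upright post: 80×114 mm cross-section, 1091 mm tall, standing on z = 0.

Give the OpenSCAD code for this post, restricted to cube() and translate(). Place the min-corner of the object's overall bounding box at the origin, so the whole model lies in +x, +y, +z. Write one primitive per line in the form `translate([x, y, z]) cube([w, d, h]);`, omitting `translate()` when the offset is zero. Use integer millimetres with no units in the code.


cube([80, 114, 1091]);


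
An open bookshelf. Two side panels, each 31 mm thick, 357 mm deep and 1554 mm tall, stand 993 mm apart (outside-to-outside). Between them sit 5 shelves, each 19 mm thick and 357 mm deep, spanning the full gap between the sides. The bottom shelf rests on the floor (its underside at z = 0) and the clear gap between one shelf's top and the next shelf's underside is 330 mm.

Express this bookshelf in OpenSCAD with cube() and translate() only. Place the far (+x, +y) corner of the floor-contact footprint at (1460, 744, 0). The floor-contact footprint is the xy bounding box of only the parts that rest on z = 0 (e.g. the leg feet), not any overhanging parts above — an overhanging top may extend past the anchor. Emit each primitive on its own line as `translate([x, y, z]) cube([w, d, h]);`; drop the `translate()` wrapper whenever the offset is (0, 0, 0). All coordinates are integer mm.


translate([467, 387, 0]) cube([31, 357, 1554]);
translate([1429, 387, 0]) cube([31, 357, 1554]);
translate([498, 387, 0]) cube([931, 357, 19]);
translate([498, 387, 349]) cube([931, 357, 19]);
translate([498, 387, 698]) cube([931, 357, 19]);
translate([498, 387, 1047]) cube([931, 357, 19]);
translate([498, 387, 1396]) cube([931, 357, 19]);


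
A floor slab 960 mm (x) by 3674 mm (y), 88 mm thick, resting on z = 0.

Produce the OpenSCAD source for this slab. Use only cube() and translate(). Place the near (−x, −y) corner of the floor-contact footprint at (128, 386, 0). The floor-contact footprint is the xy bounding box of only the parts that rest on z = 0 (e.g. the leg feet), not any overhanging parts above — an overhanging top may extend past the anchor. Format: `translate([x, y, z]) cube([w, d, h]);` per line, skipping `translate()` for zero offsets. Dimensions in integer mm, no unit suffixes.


translate([128, 386, 0]) cube([960, 3674, 88]);


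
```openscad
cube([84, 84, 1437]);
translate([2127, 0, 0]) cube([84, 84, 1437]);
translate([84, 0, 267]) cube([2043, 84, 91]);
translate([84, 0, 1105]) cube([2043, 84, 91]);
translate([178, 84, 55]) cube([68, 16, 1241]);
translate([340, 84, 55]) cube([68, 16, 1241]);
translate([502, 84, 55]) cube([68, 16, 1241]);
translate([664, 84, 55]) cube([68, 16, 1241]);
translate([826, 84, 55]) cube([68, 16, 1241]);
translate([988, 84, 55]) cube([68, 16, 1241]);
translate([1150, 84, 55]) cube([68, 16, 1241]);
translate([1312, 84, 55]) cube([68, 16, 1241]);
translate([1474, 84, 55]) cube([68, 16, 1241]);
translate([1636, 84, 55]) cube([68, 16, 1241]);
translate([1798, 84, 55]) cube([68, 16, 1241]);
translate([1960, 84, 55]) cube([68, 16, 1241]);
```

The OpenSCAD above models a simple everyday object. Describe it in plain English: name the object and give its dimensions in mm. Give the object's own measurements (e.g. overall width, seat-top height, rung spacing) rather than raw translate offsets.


A fence section. Two 84×84 mm posts, 1437 mm tall, stand on the floor with a clear span of 2043 mm between their inner faces. Two horizontal rails of 84×91 mm section span the gap between the posts with their undersides at z = 267 mm and z = 1105 mm, flush with the posts' −y face. 12 pickets, each 68 mm wide, 16 mm thick and 1241 mm tall, are fixed to the +y face of the rails with their bottoms at z = 55 mm, spaced across the span with a 94 mm gap after the −x post and between neighbouring pickets, with 99 mm left before the +x post.


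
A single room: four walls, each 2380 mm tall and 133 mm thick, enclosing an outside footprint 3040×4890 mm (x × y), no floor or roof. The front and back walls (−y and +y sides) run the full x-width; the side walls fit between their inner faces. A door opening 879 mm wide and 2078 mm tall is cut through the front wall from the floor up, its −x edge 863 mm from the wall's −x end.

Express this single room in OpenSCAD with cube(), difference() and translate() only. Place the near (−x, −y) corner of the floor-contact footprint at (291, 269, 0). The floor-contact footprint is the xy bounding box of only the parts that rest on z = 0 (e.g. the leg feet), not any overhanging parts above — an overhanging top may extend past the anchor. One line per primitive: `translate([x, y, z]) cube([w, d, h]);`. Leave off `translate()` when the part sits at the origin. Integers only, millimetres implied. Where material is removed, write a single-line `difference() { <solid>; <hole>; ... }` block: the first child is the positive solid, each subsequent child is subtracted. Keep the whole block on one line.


difference() { translate([291, 269, 0]) cube([3040, 133, 2380]); translate([1154, 269, 0]) cube([879, 133, 2078]); }
translate([291, 5026, 0]) cube([3040, 133, 2380]);
translate([291, 402, 0]) cube([133, 4624, 2380]);
translate([3198, 402, 0]) cube([133, 4624, 2380]);


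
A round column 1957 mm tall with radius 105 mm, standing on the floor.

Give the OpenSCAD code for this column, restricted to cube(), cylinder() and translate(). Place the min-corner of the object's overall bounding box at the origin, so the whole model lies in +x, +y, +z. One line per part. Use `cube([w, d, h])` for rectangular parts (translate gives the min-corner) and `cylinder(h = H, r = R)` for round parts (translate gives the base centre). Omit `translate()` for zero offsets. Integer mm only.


translate([105, 105, 0]) cylinder(h = 1957, r = 105);


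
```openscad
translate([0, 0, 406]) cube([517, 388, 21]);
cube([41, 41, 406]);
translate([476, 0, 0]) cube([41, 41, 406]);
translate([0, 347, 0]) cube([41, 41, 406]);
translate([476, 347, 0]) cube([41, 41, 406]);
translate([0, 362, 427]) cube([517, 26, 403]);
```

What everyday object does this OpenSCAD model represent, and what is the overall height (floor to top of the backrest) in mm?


A chair. The overall height is 830 mm.

A slab on four corner posts with a tall panel at the back — a chair. The seat slab sits at z = 406 with thickness 21, and the 403 mm backrest starts at the seat top, so the overall height is 406 + 21 + 403 = 830 mm.


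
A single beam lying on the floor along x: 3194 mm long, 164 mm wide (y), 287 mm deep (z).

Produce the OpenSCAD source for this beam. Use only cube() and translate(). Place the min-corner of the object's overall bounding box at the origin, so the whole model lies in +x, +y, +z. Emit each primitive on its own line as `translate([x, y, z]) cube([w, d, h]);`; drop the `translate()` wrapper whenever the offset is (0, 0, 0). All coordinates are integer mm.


cube([3194, 164, 287]);


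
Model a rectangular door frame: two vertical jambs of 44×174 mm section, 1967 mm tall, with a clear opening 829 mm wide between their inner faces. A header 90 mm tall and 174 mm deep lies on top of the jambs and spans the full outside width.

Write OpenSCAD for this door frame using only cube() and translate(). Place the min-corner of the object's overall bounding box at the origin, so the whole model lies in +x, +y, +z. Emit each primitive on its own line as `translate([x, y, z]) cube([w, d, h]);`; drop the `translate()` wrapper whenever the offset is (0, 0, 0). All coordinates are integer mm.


cube([44, 174, 1967]);
translate([873, 0, 0]) cube([44, 174, 1967]);
translate([0, 0, 1967]) cube([917, 174, 90]);


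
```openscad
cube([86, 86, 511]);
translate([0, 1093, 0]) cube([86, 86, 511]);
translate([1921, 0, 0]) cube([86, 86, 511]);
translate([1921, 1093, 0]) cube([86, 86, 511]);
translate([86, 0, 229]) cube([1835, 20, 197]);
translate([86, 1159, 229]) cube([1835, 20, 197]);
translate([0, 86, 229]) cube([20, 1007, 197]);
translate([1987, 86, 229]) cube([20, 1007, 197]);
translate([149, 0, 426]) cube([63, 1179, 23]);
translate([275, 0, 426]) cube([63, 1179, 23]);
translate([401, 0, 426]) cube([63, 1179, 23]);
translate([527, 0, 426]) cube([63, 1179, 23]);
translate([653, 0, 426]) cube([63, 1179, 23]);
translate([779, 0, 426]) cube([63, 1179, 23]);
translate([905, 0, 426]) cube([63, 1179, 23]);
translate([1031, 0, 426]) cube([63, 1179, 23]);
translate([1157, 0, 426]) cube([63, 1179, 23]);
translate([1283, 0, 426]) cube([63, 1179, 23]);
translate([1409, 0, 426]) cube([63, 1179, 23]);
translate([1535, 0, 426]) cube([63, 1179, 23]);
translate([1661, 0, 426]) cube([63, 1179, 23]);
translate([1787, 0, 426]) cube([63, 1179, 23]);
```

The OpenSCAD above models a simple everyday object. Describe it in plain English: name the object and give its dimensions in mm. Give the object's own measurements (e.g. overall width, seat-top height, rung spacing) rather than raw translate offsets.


A bed frame 2007 mm long (x) by 1179 mm wide (y). Four 86×86 mm corner posts, 511 mm tall, at the corners of the footprint. Four rails of 20 mm thickness and 197 mm height run between adjacent posts with their undersides at z = 229 mm, their outer faces flush with the outside of the frame (the two x-running rails run between the posts' inner faces; the two y-running rails run between the posts' inner faces). 14 slats, each 63 mm wide (x) and 23 mm thick, lie across the top of the two x-running rails, running the full 1179 mm width of the frame in y; along x they sit between the end posts with a 63 mm gap after the −x posts and between neighbouring slats, leaving 71 mm before the +x posts.


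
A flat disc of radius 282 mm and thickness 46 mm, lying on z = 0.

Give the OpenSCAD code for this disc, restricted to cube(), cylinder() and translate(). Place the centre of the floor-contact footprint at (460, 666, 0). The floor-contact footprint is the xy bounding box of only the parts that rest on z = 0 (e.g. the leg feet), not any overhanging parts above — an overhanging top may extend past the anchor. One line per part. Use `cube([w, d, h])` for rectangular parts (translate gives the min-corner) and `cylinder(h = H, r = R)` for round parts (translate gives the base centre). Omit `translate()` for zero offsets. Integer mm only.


translate([460, 666, 0]) cylinder(h = 46, r = 282);


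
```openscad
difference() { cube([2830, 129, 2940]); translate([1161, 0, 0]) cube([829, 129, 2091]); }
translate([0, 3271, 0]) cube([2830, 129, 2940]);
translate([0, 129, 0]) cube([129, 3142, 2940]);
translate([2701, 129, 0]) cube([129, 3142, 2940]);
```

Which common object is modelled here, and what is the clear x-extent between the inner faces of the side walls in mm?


A single room. The interior width is 2572 mm.

Four walls enclosing a rectangle with a door in the front wall — a room. Outside width 2830 minus two 129 mm walls gives 2572 mm.


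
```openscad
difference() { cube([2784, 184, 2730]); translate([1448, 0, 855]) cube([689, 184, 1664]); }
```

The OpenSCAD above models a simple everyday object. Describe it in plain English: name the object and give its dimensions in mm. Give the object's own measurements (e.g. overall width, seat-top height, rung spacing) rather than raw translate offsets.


A wall 2784 mm long (x), 184 mm thick (y), 2730 mm tall, with a rectangular window opening cut through it. The opening is 689 mm wide and 1664 mm tall; its sill is at z = 855 mm and its near (−x) edge is 1448 mm from the wall's −x end. The opening passes through the full wall thickness.


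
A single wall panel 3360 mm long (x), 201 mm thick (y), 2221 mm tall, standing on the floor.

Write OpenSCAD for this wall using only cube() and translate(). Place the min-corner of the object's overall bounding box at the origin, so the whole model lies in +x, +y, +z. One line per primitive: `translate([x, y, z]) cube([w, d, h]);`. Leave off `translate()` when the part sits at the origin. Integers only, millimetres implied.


cube([3360, 201, 2221]);


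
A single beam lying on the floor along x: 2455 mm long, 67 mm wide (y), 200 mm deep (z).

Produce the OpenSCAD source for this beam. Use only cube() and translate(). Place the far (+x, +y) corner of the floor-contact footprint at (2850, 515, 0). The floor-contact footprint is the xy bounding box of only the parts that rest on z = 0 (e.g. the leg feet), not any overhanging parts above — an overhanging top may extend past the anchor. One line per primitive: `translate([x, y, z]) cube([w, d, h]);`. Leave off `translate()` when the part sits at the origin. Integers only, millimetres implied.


translate([395, 448, 0]) cube([2455, 67, 200]);


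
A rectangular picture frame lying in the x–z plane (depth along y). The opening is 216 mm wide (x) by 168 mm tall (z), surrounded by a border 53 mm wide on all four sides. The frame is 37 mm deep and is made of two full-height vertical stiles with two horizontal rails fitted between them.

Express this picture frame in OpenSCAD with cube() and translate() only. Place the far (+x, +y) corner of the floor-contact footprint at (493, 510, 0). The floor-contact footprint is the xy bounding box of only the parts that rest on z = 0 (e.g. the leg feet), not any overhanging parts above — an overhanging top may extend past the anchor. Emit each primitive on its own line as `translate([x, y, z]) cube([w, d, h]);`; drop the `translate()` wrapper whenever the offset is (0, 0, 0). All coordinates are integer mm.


translate([171, 473, 0]) cube([53, 37, 274]);
translate([440, 473, 0]) cube([53, 37, 274]);
translate([224, 473, 0]) cube([216, 37, 53]);
translate([224, 473, 221]) cube([216, 37, 53]);


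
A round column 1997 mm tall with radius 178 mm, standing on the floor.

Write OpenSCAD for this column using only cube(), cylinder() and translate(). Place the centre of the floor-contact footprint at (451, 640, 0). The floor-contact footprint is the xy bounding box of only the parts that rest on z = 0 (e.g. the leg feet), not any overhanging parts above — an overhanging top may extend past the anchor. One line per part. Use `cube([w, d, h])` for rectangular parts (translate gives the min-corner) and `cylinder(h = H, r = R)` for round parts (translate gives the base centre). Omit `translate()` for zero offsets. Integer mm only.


translate([451, 640, 0]) cylinder(h = 1997, r = 178);


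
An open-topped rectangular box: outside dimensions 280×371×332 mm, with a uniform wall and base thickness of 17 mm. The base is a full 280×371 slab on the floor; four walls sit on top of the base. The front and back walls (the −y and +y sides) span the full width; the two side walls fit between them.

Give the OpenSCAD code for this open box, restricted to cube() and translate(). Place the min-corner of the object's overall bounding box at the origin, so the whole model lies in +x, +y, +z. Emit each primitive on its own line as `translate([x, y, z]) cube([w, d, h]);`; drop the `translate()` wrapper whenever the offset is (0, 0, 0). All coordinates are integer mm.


cube([280, 371, 17]);
translate([0, 0, 17]) cube([280, 17, 315]);
translate([0, 354, 17]) cube([280, 17, 315]);
translate([0, 17, 17]) cube([17, 337, 315]);
translate([263, 17, 17]) cube([17, 337, 315]);


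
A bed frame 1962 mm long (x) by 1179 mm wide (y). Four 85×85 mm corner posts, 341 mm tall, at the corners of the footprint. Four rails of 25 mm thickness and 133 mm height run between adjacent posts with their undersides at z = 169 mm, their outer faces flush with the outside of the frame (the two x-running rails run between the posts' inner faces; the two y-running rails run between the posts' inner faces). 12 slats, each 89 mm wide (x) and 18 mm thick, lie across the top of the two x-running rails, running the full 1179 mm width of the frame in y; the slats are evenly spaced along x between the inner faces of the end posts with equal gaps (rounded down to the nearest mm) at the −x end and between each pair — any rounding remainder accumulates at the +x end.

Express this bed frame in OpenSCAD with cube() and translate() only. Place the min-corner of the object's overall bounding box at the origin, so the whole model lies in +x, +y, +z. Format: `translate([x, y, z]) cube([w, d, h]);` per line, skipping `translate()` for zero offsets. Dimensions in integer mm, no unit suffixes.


cube([85, 85, 341]);
translate([0, 1094, 0]) cube([85, 85, 341]);
translate([1877, 0, 0]) cube([85, 85, 341]);
translate([1877, 1094, 0]) cube([85, 85, 341]);
translate([85, 0, 169]) cube([1792, 25, 133]);
translate([85, 1154, 169]) cube([1792, 25, 133]);
translate([0, 85, 169]) cube([25, 1009, 133]);
translate([1937, 85, 169]) cube([25, 1009, 133]);
translate([140, 0, 302]) cube([89, 1179, 18]);
translate([284, 0, 302]) cube([89, 1179, 18]);
translate([428, 0, 302]) cube([89, 1179, 18]);
translate([572, 0, 302]) cube([89, 1179, 18]);
translate([716, 0, 302]) cube([89, 1179, 18]);
translate([860, 0, 302]) cube([89, 1179, 18]);
translate([1004, 0, 302]) cube([89, 1179, 18]);
translate([1148, 0, 302]) cube([89, 1179, 18]);
translate([1292, 0, 302]) cube([89, 1179, 18]);
translate([1436, 0, 302]) cube([89, 1179, 18]);
translate([1580, 0, 302]) cube([89, 1179, 18]);
translate([1724, 0, 302]) cube([89, 1179, 18]);


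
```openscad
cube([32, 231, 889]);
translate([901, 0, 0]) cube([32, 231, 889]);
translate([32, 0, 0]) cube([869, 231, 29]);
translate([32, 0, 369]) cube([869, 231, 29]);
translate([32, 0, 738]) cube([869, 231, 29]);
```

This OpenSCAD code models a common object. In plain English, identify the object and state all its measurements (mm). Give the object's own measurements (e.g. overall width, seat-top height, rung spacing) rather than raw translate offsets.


An open bookshelf. Two side panels, each 32 mm thick, 231 mm deep and 889 mm tall, stand 933 mm apart (outside-to-outside). Between them sit 3 shelves, each 29 mm thick and 231 mm deep, spanning the full gap between the sides. The bottom shelf rests on the floor (its underside at z = 0) and the clear gap between one shelf's top and the next shelf's underside is 340 mm.


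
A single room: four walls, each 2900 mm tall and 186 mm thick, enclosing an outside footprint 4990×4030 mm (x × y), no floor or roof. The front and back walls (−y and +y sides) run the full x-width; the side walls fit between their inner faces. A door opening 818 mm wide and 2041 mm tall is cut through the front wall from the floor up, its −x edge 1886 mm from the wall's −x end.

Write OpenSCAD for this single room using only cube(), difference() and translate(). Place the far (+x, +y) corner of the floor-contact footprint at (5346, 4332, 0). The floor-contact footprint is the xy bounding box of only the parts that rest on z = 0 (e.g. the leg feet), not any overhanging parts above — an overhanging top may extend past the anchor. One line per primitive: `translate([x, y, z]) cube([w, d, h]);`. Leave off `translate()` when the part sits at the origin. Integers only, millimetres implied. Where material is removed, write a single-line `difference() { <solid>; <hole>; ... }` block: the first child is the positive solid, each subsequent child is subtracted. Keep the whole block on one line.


difference() { translate([356, 302, 0]) cube([4990, 186, 2900]); translate([2242, 302, 0]) cube([818, 186, 2041]); }
translate([356, 4146, 0]) cube([4990, 186, 2900]);
translate([356, 488, 0]) cube([186, 3658, 2900]);
translate([5160, 488, 0]) cube([186, 3658, 2900]);


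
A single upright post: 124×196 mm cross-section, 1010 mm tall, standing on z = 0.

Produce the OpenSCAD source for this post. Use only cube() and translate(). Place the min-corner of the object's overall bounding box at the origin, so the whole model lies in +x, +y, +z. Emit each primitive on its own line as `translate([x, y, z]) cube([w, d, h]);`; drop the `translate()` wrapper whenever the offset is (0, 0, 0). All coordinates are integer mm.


cube([124, 196, 1010]);


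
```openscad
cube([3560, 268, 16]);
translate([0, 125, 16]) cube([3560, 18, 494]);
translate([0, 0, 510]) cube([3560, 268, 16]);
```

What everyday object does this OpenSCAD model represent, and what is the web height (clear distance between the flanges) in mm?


An I-beam. The web height is 494 mm.

Two wide flanges with a thin centred web — an I-beam. Overall 526 mm minus two 16 mm flanges gives a web of 526 − 2·16 = 494 mm.


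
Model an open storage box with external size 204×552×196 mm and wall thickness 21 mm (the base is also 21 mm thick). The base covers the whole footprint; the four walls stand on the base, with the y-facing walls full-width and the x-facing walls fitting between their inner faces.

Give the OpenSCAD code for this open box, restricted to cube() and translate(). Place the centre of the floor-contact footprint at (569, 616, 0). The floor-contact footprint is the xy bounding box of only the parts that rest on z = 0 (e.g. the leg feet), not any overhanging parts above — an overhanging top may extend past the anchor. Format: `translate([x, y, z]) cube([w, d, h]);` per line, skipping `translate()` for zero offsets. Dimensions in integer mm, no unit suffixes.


translate([467, 340, 0]) cube([204, 552, 21]);
translate([467, 340, 21]) cube([204, 21, 175]);
translate([467, 871, 21]) cube([204, 21, 175]);
translate([467, 361, 21]) cube([21, 510, 175]);
translate([650, 361, 21]) cube([21, 510, 175]);
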